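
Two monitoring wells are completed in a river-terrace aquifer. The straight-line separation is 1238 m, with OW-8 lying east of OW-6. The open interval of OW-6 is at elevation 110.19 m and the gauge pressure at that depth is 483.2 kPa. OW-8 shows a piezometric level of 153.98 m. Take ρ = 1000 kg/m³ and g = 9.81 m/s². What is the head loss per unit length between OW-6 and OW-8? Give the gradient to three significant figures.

Pressure head at OW-6: ψ = P/(ρg) = 483.2×1000 / (1000 × 9.81) = 49.26 m.
Total head at OW-6: h = z + ψ = 110.19 + 49.26 = 159.45 m.
Total head at OW-8: h = 153.98 m (water level in the piezometer is the total head).
Head difference: h(OW-6) − h(OW-8) = 159.45 − 153.98 = 5.47 m.
Hydraulic gradient: i = |Δh| / L = 5.47 / 1238 = 0.00442.

i ≈ 0.00442 m/m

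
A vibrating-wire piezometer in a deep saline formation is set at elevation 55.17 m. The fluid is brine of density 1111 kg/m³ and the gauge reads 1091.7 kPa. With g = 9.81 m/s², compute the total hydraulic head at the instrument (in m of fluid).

ψ = P/(ρg) = 1091.7×1000 / (1111 × 9.81) = 100.17 m.
h = z + ψ = 55.17 + 100.17 = 155.34 m.

h ≈ 155.34 m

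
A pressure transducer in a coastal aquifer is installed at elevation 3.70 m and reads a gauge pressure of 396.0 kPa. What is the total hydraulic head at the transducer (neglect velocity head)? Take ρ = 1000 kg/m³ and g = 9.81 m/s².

ψ = P/(ρg) = 396.0×1000 / (1000 × 9.81) = 40.37 m.
h = z + ψ = 3.70 + 40.37 = 44.07 m.

h ≈ 44.07 m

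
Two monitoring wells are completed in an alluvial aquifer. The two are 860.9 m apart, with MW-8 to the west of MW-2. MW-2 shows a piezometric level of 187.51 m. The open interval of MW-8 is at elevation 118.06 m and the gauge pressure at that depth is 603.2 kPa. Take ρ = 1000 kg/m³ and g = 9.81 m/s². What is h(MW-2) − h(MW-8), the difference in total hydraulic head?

Total head at MW-2: h = 187.51 m (water level in the piezometer is the total head).
Pressure head at MW-8: ψ = P/(ρg) = 603.2×1000 / (1000 × 9.81) = 61.49 m.
Total head at MW-8: h = z + ψ = 118.06 + 61.49 = 179.55 m.
Head difference: h(MW-2) − h(MW-8) = 187.51 − 179.55 = 7.96 m.

Δh ≈ 7.96 m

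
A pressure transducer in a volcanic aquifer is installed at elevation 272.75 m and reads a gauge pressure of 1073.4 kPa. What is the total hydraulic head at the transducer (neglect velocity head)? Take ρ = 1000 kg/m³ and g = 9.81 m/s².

ψ = P/(ρg) = 1073.4×1000 / (1000 × 9.81) = 109.42 m.
h = z + ψ = 272.75 + 109.42 = 382.17 m.

h ≈ 382.17 m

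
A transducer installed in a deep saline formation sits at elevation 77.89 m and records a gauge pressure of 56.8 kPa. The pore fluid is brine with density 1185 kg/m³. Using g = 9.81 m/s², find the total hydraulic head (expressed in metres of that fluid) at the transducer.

ψ = P/(ρg) = 56.8×1000 / (1185 × 9.81) = 4.89 m.
h = z + ψ = 77.89 + 4.89 = 82.78 m.

h ≈ 82.78 m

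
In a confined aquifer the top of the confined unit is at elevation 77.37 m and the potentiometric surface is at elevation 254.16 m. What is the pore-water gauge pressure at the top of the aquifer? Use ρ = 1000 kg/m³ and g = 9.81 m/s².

P ≈ 1730 kPa

Pressure head at the aquifer top: ψ = h − z = 254.16 − 77.37 = 176.79 m.
P = ρgψ = 1000 × 9.81 × 176.79 = 1734310 Pa ≈ 1730 kPa.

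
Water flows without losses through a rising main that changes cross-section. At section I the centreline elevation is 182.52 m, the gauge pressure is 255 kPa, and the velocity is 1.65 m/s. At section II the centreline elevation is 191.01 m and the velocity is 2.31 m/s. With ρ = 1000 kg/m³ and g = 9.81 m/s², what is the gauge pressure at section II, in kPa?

P₂ ≈ 170 kPa

Pressure head at I: ψ₁ = P₁/(ρg) = 255×1000 / (1000 × 9.81) = 25.99 m.
Velocity heads: v₁²/2g = 1.65²/19.62 = 0.139 m; v₂²/2g = 2.31²/19.62 = 0.272 m.
Total head H = z₁ + ψ₁ + v₁²/2g = 182.52 + 25.99 + 0.139 = 208.65 m.
ψ₂ = H − z₂ − v₂²/2g = 208.65 − 191.01 − 0.272 = 17.37 m.
P₂ = ρgψ₂ = 1000 × 9.81 × 17.37 ≈ 170 kPa.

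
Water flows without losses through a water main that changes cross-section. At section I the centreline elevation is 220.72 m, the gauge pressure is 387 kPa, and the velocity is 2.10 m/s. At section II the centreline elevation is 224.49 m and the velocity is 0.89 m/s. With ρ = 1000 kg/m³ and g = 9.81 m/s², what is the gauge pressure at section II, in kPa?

P₂ ≈ 352 kPa

Pressure head at I: ψ₁ = P₁/(ρg) = 387×1000 / (1000 × 9.81) = 39.45 m.
Velocity heads: v₁²/2g = 2.10²/19.62 = 0.225 m; v₂²/2g = 0.89²/19.62 = 0.040 m.
Total head H = z₁ + ψ₁ + v₁²/2g = 220.72 + 39.45 + 0.225 = 260.40 m.
ψ₂ = H − z₂ − v₂²/2g = 260.40 − 224.49 − 0.040 = 35.87 m.
P₂ = ρgψ₂ = 1000 × 9.81 × 35.87 ≈ 352 kPa.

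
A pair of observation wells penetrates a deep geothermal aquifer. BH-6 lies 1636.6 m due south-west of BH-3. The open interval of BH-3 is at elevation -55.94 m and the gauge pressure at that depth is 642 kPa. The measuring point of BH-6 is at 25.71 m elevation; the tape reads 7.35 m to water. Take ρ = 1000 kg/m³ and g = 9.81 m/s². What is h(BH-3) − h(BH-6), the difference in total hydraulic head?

Δh ≈ -8.86 m

Pressure head at BH-3: ψ = P/(ρg) = 642×1000 / (1000 × 9.81) = 65.44 m.
Total head at BH-3: h = z + ψ = -55.94 + 65.44 = 9.50 m.
Total head at BH-6: h = 25.71 − 7.35 = 18.36 m.
Head difference: h(BH-3) − h(BH-6) = 9.50 − 18.36 = -8.86 m.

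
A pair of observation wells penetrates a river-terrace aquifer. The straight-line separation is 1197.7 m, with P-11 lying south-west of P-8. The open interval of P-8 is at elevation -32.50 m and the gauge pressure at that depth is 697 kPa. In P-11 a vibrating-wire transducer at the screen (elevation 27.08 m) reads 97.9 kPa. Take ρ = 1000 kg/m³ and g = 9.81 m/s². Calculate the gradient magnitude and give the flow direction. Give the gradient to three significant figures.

Pressure head at P-8: ψ = P/(ρg) = 697×1000 / (1000 × 9.81) = 71.05 m.
Total head at P-8: h = z + ψ = -32.50 + 71.05 = 38.55 m.
Pressure head at P-11: ψ = P/(ρg) = 97.9×1000 / (1000 × 9.81) = 9.98 m.
Total head at P-11: h = z + ψ = 27.08 + 9.98 = 37.06 m.
Head difference: h(P-8) − h(P-11) = 38.55 − 37.06 = 1.49 m.
Hydraulic gradient: i = |Δh| / L = 1.49 / 1197.7 = 0.00124.
Flow is from higher to lower head: from P-8 toward P-11, i.e. toward the south-west.

i ≈ 0.00124; groundwater flows toward the south-west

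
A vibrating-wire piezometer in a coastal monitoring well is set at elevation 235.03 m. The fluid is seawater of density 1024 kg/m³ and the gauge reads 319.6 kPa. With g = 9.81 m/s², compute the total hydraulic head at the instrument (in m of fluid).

h ≈ 266.85 m

ψ = P/(ρg) = 319.6×1000 / (1024 × 9.81) = 31.82 m.
h = z + ψ = 235.03 + 31.82 = 266.85 m.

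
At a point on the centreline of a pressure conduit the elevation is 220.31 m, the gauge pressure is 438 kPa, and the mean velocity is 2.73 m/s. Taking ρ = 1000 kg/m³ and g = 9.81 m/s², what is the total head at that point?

h ≈ 265.34 m

Pressure head ψ = P/(ρg) = 438×1000 / (1000 × 9.81) = 44.65 m.
Velocity head = v²/(2g) = 2.73² / (2 × 9.81) = 0.380 m.
h = z + ψ + v²/(2g) = 220.31 + 44.65 + 0.380 = 265.34 m.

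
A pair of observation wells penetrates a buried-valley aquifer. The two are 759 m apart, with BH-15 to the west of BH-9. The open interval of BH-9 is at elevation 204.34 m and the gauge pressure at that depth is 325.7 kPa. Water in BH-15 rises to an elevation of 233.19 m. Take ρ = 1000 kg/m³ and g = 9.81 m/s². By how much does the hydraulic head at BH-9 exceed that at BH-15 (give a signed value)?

Pressure head at BH-9: ψ = P/(ρg) = 325.7×1000 / (1000 × 9.81) = 33.20 m.
Total head at BH-9: h = z + ψ = 204.34 + 33.20 = 237.54 m.
Total head at BH-15: h = 233.19 m (water level in the piezometer is the total head).
Head difference: h(BH-9) − h(BH-15) = 237.54 − 233.19 = 4.35 m.

Δh ≈ 4.35 m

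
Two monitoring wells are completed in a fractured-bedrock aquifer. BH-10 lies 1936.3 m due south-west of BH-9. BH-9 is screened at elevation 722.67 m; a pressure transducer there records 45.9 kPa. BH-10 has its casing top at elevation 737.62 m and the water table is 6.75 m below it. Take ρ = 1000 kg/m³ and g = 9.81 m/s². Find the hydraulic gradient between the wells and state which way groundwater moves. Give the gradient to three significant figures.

i ≈ 0.00182; groundwater flows toward the north-east

Pressure head at BH-9: ψ = P/(ρg) = 45.9×1000 / (1000 × 9.81) = 4.68 m.
Total head at BH-9: h = z + ψ = 722.67 + 4.68 = 727.35 m.
Total head at BH-10: h = 737.62 − 6.75 = 730.87 m.
Head difference: h(BH-9) − h(BH-10) = 727.35 − 730.87 = -3.52 m.
Hydraulic gradient: i = |Δh| / L = 3.52 / 1936.3 = 0.00182.
Flow is from higher to lower head: from BH-10 toward BH-9, i.e. toward the north-east.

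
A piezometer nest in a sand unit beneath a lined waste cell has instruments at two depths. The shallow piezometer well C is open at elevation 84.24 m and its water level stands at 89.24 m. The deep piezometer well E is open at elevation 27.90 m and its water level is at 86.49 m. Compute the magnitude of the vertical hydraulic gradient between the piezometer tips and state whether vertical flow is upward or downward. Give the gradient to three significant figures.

|i_v| ≈ 0.0488; vertical flow is downward

Total head at well C: h = 89.24 m (water level in the standpipe).
Total head at well E: h = 86.49 m.
Δh = h(well C) − h(well E) = 89.24 − 86.49 = 2.75 m.
Vertical separation Δz = 84.24 − 27.90 = 56.34 m.
|i_v| = |Δh| / Δz = 2.75 / 56.34 = 0.0488.
Head is higher in the shallow piezometer, so vertical flow is downward (recharge condition).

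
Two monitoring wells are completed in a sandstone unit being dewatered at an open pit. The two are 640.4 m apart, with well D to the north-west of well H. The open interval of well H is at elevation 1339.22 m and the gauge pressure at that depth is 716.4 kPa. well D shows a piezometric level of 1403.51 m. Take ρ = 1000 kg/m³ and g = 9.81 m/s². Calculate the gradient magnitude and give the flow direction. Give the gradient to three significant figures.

Pressure head at well H: ψ = P/(ρg) = 716.4×1000 / (1000 × 9.81) = 73.03 m.
Total head at well H: h = z + ψ = 1339.22 + 73.03 = 1412.25 m.
Total head at well D: h = 1403.51 m (water level in the piezometer is the total head).
Head difference: h(well H) − h(well D) = 1412.25 − 1403.51 = 8.74 m.
Hydraulic gradient: i = |Δh| / L = 8.74 / 640.4 = 0.0136.
Flow is from higher to lower head: from well H toward well D, i.e. toward the north-west.

i ≈ 0.0136; groundwater flows toward the north-west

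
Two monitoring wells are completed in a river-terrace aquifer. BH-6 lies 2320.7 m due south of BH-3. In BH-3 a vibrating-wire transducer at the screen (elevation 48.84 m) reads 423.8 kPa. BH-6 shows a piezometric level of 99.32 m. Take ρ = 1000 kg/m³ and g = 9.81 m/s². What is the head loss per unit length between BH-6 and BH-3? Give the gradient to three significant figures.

Pressure head at BH-3: ψ = P/(ρg) = 423.8×1000 / (1000 × 9.81) = 43.20 m.
Total head at BH-3: h = z + ψ = 48.84 + 43.20 = 92.04 m.
Total head at BH-6: h = 99.32 m (water level in the piezometer is the total head).
Head difference: h(BH-3) − h(BH-6) = 92.04 − 99.32 = -7.28 m.
Hydraulic gradient: i = |Δh| / L = 7.28 / 2320.7 = 0.00314.

i ≈ 0.00314 m/m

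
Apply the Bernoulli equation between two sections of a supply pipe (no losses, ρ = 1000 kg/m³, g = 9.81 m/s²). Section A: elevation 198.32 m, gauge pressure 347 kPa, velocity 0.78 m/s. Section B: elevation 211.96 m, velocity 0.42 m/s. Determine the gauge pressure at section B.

P₂ ≈ 213 kPa

Pressure head at A: ψ₁ = P₁/(ρg) = 347×1000 / (1000 × 9.81) = 35.37 m.
Velocity heads: v₁²/2g = 0.78²/19.62 = 0.031 m; v₂²/2g = 0.42²/19.62 = 0.009 m.
Total head H = z₁ + ψ₁ + v₁²/2g = 198.32 + 35.37 + 0.031 = 233.72 m.
ψ₂ = H − z₂ − v₂²/2g = 233.72 − 211.96 − 0.009 = 21.75 m.
P₂ = ρgψ₂ = 1000 × 9.81 × 21.75 ≈ 213 kPa.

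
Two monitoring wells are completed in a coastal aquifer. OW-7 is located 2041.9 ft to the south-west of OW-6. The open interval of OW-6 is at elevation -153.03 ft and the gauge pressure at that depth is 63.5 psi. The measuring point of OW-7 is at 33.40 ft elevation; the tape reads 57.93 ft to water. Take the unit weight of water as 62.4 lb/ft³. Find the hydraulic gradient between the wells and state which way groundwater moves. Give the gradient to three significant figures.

i ≈ 0.00883; groundwater flows toward the south-west

Pressure head at OW-6: ψ = 144·P/γ = 144 × 63.5 / 62.4 = 146.54 ft.
Total head at OW-6: h = z + ψ = -153.03 + 146.54 = -6.49 ft.
Total head at OW-7: h = 33.40 − 57.93 = -24.53 ft.
Head difference: h(OW-6) − h(OW-7) = -6.49 − (-24.53) = 18.04 ft.
Hydraulic gradient: i = |Δh| / L = 18.04 / 2041.9 = 0.00883.
Flow is from higher to lower head: from OW-6 toward OW-7, i.e. toward the south-west.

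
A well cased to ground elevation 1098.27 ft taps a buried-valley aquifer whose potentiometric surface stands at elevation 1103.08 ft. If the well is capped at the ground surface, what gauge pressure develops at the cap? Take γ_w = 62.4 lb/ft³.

Head above the cap: Δh = 1103.08 − 1098.27 = 4.81 ft.
P = γΔh/144 = 62.4 × 4.81 / 144 = 2.08 psi.

P ≈ 2.08 psi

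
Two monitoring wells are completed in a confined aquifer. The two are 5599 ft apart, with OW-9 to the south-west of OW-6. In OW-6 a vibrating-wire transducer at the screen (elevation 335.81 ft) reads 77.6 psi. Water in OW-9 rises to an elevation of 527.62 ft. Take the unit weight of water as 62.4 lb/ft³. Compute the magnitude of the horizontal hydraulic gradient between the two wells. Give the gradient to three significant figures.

Pressure head at OW-6: ψ = 144·P/γ = 144 × 77.6 / 62.4 = 179.08 ft.
Total head at OW-6: h = z + ψ = 335.81 + 179.08 = 514.89 ft.
Total head at OW-9: h = 527.62 ft (water level in the piezometer is the total head).
Head difference: h(OW-6) − h(OW-9) = 514.89 − 527.62 = -12.73 ft.
Hydraulic gradient: i = |Δh| / L = 12.73 / 5599 = 0.00227.

i ≈ 0.00227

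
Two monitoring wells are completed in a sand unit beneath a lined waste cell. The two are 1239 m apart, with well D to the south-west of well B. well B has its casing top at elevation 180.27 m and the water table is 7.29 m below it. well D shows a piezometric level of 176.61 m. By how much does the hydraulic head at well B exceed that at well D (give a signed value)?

Δh ≈ -3.63 m

Total head at well B: h = 180.27 − 7.29 = 172.98 m.
Total head at well D: h = 176.61 m (water level in the piezometer is the total head).
Head difference: h(well B) − h(well D) = 172.98 − 176.61 = -3.63 m.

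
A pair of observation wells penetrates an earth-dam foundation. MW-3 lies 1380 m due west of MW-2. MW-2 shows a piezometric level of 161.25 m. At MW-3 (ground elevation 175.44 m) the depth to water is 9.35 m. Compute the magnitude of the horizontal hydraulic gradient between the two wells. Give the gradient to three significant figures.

Total head at MW-2: h = 161.25 m (water level in the piezometer is the total head).
Total head at MW-3: h = 175.44 − 9.35 = 166.09 m.
Head difference: h(MW-2) − h(MW-3) = 161.25 − 166.09 = -4.84 m.
Hydraulic gradient: i = |Δh| / L = 4.84 / 1380 = 0.00351.

i ≈ 0.00351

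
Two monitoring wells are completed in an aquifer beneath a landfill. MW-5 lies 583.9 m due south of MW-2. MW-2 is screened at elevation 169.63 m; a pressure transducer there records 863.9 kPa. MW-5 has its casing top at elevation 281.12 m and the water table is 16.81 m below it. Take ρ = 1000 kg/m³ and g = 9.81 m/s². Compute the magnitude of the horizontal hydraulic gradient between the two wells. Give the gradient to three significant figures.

Pressure head at MW-2: ψ = P/(ρg) = 863.9×1000 / (1000 × 9.81) = 88.06 m.
Total head at MW-2: h = z + ψ = 169.63 + 88.06 = 257.69 m.
Total head at MW-5: h = 281.12 − 16.81 = 264.31 m.
Head difference: h(MW-2) − h(MW-5) = 257.69 − 264.31 = -6.62 m.
Hydraulic gradient: i = |Δh| / L = 6.62 / 583.9 = 0.0113.

i ≈ 0.0113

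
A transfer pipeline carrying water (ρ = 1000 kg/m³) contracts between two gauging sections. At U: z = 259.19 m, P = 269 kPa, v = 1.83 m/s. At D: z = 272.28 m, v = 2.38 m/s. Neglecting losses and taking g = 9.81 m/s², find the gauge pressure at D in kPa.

Pressure head at U: ψ₁ = P₁/(ρg) = 269×1000 / (1000 × 9.81) = 27.42 m.
Velocity heads: v₁²/2g = 1.83²/19.62 = 0.171 m; v₂²/2g = 2.38²/19.62 = 0.289 m.
Total head H = z₁ + ψ₁ + v₁²/2g = 259.19 + 27.42 + 0.171 = 286.78 m.
ψ₂ = H − z₂ − v₂²/2g = 286.78 − 272.28 − 0.289 = 14.21 m.
P₂ = ρgψ₂ = 1000 × 9.81 × 14.21 ≈ 139 kPa.

P₂ ≈ 139 kPa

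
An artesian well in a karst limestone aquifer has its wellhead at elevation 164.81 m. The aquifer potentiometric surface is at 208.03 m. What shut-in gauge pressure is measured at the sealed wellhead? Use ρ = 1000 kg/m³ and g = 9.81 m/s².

Head above the cap: Δh = 208.03 − 164.81 = 43.22 m.
P = ρgΔh = 1000 × 9.81 × 43.22 = 423988 Pa ≈ 424 kPa.

P ≈ 424 kPa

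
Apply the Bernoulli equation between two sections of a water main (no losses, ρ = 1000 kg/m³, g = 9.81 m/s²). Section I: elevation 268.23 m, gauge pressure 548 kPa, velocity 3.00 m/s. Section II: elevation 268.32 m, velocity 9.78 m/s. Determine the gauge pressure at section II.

Pressure head at I: ψ₁ = P₁/(ρg) = 548×1000 / (1000 × 9.81) = 55.86 m.
Velocity heads: v₁²/2g = 3.00²/19.62 = 0.459 m; v₂²/2g = 9.78²/19.62 = 4.875 m.
Total head H = z₁ + ψ₁ + v₁²/2g = 268.23 + 55.86 + 0.459 = 324.55 m.
ψ₂ = H − z₂ − v₂²/2g = 324.55 − 268.32 − 4.875 = 51.36 m.
P₂ = ρgψ₂ = 1000 × 9.81 × 51.36 ≈ 504 kPa.

P₂ ≈ 504 kPa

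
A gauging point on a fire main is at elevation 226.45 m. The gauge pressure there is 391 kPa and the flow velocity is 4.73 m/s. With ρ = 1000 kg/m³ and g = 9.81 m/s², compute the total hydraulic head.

Pressure head ψ = P/(ρg) = 391×1000 / (1000 × 9.81) = 39.86 m.
Velocity head = v²/(2g) = 4.73² / (2 × 9.81) = 1.140 m.
h = z + ψ + v²/(2g) = 226.45 + 39.86 + 1.140 = 267.45 m.

h ≈ 267.45 m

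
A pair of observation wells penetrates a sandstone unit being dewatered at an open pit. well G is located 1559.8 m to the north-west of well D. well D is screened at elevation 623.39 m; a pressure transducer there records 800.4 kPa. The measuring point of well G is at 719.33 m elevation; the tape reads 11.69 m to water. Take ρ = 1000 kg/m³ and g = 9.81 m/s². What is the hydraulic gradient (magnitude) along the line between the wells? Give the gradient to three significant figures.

i ≈ 0.00171

Pressure head at well D: ψ = P/(ρg) = 800.4×1000 / (1000 × 9.81) = 81.59 m.
Total head at well D: h = z + ψ = 623.39 + 81.59 = 704.98 m.
Total head at well G: h = 719.33 − 11.69 = 707.64 m.
Head difference: h(well D) − h(well G) = 704.98 − 707.64 = -2.66 m.
Hydraulic gradient: i = |Δh| / L = 2.66 / 1559.8 = 0.00171.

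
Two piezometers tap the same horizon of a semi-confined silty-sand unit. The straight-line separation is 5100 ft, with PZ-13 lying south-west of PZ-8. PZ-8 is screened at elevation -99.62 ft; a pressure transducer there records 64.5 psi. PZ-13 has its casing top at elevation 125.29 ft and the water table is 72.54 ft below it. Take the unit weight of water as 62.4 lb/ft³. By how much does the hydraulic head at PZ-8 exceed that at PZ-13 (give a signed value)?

Pressure head at PZ-8: ψ = 144·P/γ = 144 × 64.5 / 62.4 = 148.85 ft.
Total head at PZ-8: h = z + ψ = -99.62 + 148.85 = 49.23 ft.
Total head at PZ-13: h = 125.29 − 72.54 = 52.75 ft.
Head difference: h(PZ-8) − h(PZ-13) = 49.23 − 52.75 = -3.52 ft.

Δh ≈ -3.52 ft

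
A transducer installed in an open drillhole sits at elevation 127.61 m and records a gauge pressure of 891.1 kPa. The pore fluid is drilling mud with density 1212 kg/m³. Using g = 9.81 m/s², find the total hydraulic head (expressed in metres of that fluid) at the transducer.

ψ = P/(ρg) = 891.1×1000 / (1212 × 9.81) = 74.95 m.
h = z + ψ = 127.61 + 74.95 = 202.56 m.

h ≈ 202.56 m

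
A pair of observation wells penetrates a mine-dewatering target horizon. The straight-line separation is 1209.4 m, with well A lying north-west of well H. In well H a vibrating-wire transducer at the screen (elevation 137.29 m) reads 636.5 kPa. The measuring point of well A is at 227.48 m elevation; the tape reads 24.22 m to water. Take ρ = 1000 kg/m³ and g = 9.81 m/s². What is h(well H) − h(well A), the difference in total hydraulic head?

Δh ≈ -1.09 m

Pressure head at well H: ψ = P/(ρg) = 636.5×1000 / (1000 × 9.81) = 64.88 m.
Total head at well H: h = z + ψ = 137.29 + 64.88 = 202.17 m.
Total head at well A: h = 227.48 − 24.22 = 203.26 m.
Head difference: h(well H) − h(well A) = 202.17 − 203.26 = -1.09 m.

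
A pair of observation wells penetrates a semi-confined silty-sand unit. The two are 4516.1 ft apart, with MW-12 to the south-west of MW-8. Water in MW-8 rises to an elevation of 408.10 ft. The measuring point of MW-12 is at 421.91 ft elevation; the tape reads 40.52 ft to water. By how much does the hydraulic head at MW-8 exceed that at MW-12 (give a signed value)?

Δh ≈ 26.71 ft

Total head at MW-8: h = 408.10 ft (water level in the piezometer is the total head).
Total head at MW-12: h = 421.91 − 40.52 = 381.39 ft.
Head difference: h(MW-8) − h(MW-12) = 408.10 − 381.39 = 26.71 ft.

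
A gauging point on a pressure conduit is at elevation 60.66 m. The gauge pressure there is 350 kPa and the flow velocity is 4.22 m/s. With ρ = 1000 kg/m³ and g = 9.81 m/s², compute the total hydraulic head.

Pressure head ψ = P/(ρg) = 350×1000 / (1000 × 9.81) = 35.68 m.
Velocity head = v²/(2g) = 4.22² / (2 × 9.81) = 0.908 m.
h = z + ψ + v²/(2g) = 60.66 + 35.68 + 0.908 = 97.25 m.

h ≈ 97.25 m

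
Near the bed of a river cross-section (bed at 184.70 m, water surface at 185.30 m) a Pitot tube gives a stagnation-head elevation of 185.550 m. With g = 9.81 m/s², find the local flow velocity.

v ≈ 2.21 m/s

Near the bed, under hydrostatic conditions, the piezometric head (z + ψ) equals the free-surface elevation, 185.30 m.
Velocity head = total − piezometric = 185.550 − 185.30 = 0.250 m.
v = √(2g·h_v) = √(2 × 9.81 × 0.250) = 2.21 m/s.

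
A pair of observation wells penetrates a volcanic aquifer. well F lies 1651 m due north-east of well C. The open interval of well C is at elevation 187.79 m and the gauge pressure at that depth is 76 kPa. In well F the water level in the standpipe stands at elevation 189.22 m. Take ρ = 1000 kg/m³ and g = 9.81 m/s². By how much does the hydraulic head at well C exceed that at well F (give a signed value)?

Δh ≈ 6.32 m

Pressure head at well C: ψ = P/(ρg) = 76×1000 / (1000 × 9.81) = 7.75 m.
Total head at well C: h = z + ψ = 187.79 + 7.75 = 195.54 m.
Total head at well F: h = 189.22 m (water level in the piezometer is the total head).
Head difference: h(well C) − h(well F) = 195.54 − 189.22 = 6.32 m.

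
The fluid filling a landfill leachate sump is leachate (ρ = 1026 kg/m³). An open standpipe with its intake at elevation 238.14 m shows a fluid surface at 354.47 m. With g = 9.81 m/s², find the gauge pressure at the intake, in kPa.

P ≈ 1170 kPa

Pressure head ψ = h − z = 354.47 − 238.14 = 116.33 m.
P = ρgψ = 1026 × 9.81 × 116.33 = 1170868 Pa ≈ 1170 kPa.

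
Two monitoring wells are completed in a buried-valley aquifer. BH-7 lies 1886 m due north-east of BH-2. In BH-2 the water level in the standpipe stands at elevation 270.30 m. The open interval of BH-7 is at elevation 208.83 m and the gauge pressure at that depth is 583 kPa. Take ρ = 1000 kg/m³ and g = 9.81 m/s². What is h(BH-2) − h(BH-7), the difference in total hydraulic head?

Total head at BH-2: h = 270.30 m (water level in the piezometer is the total head).
Pressure head at BH-7: ψ = P/(ρg) = 583×1000 / (1000 × 9.81) = 59.43 m.
Total head at BH-7: h = z + ψ = 208.83 + 59.43 = 268.26 m.
Head difference: h(BH-2) − h(BH-7) = 270.30 − 268.26 = 2.04 m.

Δh ≈ 2.04 m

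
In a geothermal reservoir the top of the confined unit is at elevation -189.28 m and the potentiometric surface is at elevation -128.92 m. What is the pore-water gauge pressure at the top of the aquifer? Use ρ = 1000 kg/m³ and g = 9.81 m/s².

Pressure head at the aquifer top: ψ = h − z = -128.92 − (-189.28) = 60.36 m.
P = ρgψ = 1000 × 9.81 × 60.36 = 592132 Pa ≈ 592 kPa.

P ≈ 592 kPa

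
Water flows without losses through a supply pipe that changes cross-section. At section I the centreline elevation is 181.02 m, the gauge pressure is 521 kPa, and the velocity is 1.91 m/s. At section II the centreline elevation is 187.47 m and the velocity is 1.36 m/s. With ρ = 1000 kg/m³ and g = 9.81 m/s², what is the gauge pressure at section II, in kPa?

P₂ ≈ 459 kPa

Pressure head at I: ψ₁ = P₁/(ρg) = 521×1000 / (1000 × 9.81) = 53.11 m.
Velocity heads: v₁²/2g = 1.91²/19.62 = 0.186 m; v₂²/2g = 1.36²/19.62 = 0.094 m.
Total head H = z₁ + ψ₁ + v₁²/2g = 181.02 + 53.11 + 0.186 = 234.32 m.
ψ₂ = H − z₂ − v₂²/2g = 234.32 − 187.47 − 0.094 = 46.76 m.
P₂ = ρgψ₂ = 1000 × 9.81 × 46.76 ≈ 459 kPa.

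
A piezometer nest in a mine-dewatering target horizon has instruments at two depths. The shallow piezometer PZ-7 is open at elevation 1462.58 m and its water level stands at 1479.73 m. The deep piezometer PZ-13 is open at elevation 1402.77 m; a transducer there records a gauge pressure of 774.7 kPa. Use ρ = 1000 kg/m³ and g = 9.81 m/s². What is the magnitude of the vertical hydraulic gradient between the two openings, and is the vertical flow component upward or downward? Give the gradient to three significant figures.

|i_v| ≈ 0.0336; vertical flow is upward

Total head at PZ-7: h = 1479.73 m (water level in the standpipe).
Pressure head at PZ-13: ψ = P/(ρg) = 774.7×1000 / (1000 × 9.81) = 78.97 m.
Total head at PZ-13: h = z + ψ = 1402.77 + 78.97 = 1481.74 m.
Δh = h(PZ-7) − h(PZ-13) = 1479.73 − 1481.74 = -2.01 m.
Vertical separation Δz = 1462.58 − 1402.77 = 59.81 m.
|i_v| = |Δh| / Δz = 2.01 / 59.81 = 0.0336.
Head is higher in the deep piezometer, so vertical flow is upward (discharge condition).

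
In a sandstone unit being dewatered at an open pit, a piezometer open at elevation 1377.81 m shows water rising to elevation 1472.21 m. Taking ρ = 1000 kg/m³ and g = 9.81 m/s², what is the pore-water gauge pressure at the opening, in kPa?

Pressure head ψ = h − z = 1472.21 − 1377.81 = 94.40 m.
P = ρgψ = 1000 × 9.81 × 94.40 = 926064 Pa ≈ 926 kPa.

P ≈ 926 kPa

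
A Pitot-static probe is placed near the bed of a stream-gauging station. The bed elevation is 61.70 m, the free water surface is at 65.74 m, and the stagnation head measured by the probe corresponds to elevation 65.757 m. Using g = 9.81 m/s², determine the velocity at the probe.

Near the bed, under hydrostatic conditions, the piezometric head (z + ψ) equals the free-surface elevation, 65.74 m.
Velocity head = total − piezometric = 65.757 − 65.74 = 0.017 m.
v = √(2g·h_v) = √(2 × 9.81 × 0.017) = 0.578 m/s.

v ≈ 0.578 m/s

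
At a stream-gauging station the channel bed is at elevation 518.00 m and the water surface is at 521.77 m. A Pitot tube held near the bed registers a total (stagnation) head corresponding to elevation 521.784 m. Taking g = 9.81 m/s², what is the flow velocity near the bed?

v ≈ 0.524 m/s

Near the bed, under hydrostatic conditions, the piezometric head (z + ψ) equals the free-surface elevation, 521.77 m.
Velocity head = total − piezometric = 521.784 − 521.77 = 0.014 m.
v = √(2g·h_v) = √(2 × 9.81 × 0.014) = 0.524 m/s.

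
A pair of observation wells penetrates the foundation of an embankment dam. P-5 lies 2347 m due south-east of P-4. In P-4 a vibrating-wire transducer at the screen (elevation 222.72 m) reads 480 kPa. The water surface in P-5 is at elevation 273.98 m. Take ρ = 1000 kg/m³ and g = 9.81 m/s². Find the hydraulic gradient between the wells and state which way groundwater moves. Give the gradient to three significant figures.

Pressure head at P-4: ψ = P/(ρg) = 480×1000 / (1000 × 9.81) = 48.93 m.
Total head at P-4: h = z + ψ = 222.72 + 48.93 = 271.65 m.
Total head at P-5: h = 273.98 m (water level in the piezometer is the total head).
Head difference: h(P-4) − h(P-5) = 271.65 − 273.98 = -2.33 m.
Hydraulic gradient: i = |Δh| / L = 2.33 / 2347 = 0.000993.
Flow is from higher to lower head: from P-5 toward P-4, i.e. toward the north-west.

i ≈ 0.000993; groundwater flows toward the north-west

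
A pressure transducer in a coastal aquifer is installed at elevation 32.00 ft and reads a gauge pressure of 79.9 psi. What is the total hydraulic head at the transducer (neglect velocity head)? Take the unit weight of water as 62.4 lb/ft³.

h ≈ 216.38 ft

ψ = 144·P/γ = 144 × 79.9 / 62.4 = 184.38 ft.
h = z + ψ = 32.00 + 184.38 = 216.38 ft.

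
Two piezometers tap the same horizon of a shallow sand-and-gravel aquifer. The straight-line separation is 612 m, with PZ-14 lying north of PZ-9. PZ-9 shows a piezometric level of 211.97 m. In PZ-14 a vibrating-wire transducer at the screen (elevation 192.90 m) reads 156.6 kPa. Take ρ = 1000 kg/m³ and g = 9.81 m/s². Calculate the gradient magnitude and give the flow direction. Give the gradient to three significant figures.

i ≈ 0.00508; groundwater flows toward the north

Total head at PZ-9: h = 211.97 m (water level in the piezometer is the total head).
Pressure head at PZ-14: ψ = P/(ρg) = 156.6×1000 / (1000 × 9.81) = 15.96 m.
Total head at PZ-14: h = z + ψ = 192.90 + 15.96 = 208.86 m.
Head difference: h(PZ-9) − h(PZ-14) = 211.97 − 208.86 = 3.11 m.
Hydraulic gradient: i = |Δh| / L = 3.11 / 612 = 0.00508.
Flow is from higher to lower head: from PZ-9 toward PZ-14, i.e. toward the north.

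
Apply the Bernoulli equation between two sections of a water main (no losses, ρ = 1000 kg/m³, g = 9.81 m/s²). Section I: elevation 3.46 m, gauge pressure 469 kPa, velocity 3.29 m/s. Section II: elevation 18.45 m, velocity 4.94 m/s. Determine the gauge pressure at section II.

Pressure head at I: ψ₁ = P₁/(ρg) = 469×1000 / (1000 × 9.81) = 47.81 m.
Velocity heads: v₁²/2g = 3.29²/19.62 = 0.552 m; v₂²/2g = 4.94²/19.62 = 1.244 m.
Total head H = z₁ + ψ₁ + v₁²/2g = 3.46 + 47.81 + 0.552 = 51.82 m.
ψ₂ = H − z₂ − v₂²/2g = 51.82 − 18.45 − 1.244 = 32.13 m.
P₂ = ρgψ₂ = 1000 × 9.81 × 32.13 ≈ 315 kPa.

P₂ ≈ 315 kPa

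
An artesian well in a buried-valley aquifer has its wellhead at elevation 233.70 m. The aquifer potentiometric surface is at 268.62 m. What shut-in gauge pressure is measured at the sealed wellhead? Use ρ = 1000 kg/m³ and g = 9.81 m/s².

Head above the cap: Δh = 268.62 − 233.70 = 34.92 m.
P = ρgΔh = 1000 × 9.81 × 34.92 = 342565 Pa ≈ 343 kPa.

P ≈ 343 kPa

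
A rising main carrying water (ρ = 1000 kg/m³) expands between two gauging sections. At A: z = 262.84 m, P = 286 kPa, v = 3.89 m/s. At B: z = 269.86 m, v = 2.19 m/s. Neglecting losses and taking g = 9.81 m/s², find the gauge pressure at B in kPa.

P₂ ≈ 222 kPa

Pressure head at A: ψ₁ = P₁/(ρg) = 286×1000 / (1000 × 9.81) = 29.15 m.
Velocity heads: v₁²/2g = 3.89²/19.62 = 0.771 m; v₂²/2g = 2.19²/19.62 = 0.244 m.
Total head H = z₁ + ψ₁ + v₁²/2g = 262.84 + 29.15 + 0.771 = 292.76 m.
ψ₂ = H − z₂ − v₂²/2g = 292.76 − 269.86 − 0.244 = 22.66 m.
P₂ = ρgψ₂ = 1000 × 9.81 × 22.66 ≈ 222 kPa.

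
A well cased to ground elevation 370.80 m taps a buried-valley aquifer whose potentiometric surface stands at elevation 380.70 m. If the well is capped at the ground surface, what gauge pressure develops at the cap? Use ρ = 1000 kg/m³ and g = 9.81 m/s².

Head above the cap: Δh = 380.70 − 370.80 = 9.90 m.
P = ρgΔh = 1000 × 9.81 × 9.90 = 97119 Pa ≈ 97.1 kPa.

P ≈ 97.1 kPa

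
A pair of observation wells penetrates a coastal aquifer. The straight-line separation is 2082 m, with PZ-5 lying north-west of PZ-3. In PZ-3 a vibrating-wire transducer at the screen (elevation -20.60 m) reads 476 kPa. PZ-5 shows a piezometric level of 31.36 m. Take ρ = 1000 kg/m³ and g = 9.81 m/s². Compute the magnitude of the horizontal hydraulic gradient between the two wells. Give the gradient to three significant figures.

Pressure head at PZ-3: ψ = P/(ρg) = 476×1000 / (1000 × 9.81) = 48.52 m.
Total head at PZ-3: h = z + ψ = -20.60 + 48.52 = 27.92 m.
Total head at PZ-5: h = 31.36 m (water level in the piezometer is the total head).
Head difference: h(PZ-3) − h(PZ-5) = 27.92 − 31.36 = -3.44 m.
Hydraulic gradient: i = |Δh| / L = 3.44 / 2082 = 0.00165.

i ≈ 0.00165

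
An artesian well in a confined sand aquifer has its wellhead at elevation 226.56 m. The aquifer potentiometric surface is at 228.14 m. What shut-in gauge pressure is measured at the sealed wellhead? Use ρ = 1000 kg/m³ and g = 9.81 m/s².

P ≈ 15.5 kPa

Head above the cap: Δh = 228.14 − 226.56 = 1.58 m.
P = ρgΔh = 1000 × 9.81 × 1.58 = 15500 Pa ≈ 15.5 kPa.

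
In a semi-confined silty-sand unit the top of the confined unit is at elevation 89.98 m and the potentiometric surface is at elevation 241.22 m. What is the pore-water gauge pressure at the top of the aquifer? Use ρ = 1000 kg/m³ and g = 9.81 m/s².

Pressure head at the aquifer top: ψ = h − z = 241.22 − 89.98 = 151.24 m.
P = ρgψ = 1000 × 9.81 × 151.24 = 1483664 Pa ≈ 1480 kPa.

P ≈ 1480 kPa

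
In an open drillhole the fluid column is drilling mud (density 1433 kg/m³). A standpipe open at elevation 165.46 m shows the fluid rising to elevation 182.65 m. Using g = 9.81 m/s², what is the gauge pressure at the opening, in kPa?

P ≈ 242 kPa

Pressure head ψ = h − z = 182.65 − 165.46 = 17.19 m.
P = ρgψ = 1433 × 9.81 × 17.19 = 241652 Pa ≈ 242 kPa.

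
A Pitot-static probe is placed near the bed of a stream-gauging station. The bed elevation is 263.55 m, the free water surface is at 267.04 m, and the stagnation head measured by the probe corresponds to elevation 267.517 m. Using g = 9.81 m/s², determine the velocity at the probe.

v ≈ 3.06 m/s

Near the bed, under hydrostatic conditions, the piezometric head (z + ψ) equals the free-surface elevation, 267.04 m.
Velocity head = total − piezometric = 267.517 − 267.04 = 0.477 m.
v = √(2g·h_v) = √(2 × 9.81 × 0.477) = 3.06 m/s.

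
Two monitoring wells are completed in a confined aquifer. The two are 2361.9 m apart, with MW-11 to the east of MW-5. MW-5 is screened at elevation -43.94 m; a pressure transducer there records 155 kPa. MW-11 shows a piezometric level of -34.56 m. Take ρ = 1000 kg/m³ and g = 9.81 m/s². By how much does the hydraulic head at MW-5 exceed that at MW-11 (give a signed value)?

Pressure head at MW-5: ψ = P/(ρg) = 155×1000 / (1000 × 9.81) = 15.80 m.
Total head at MW-5: h = z + ψ = -43.94 + 15.80 = -28.14 m.
Total head at MW-11: h = -34.56 m (water level in the piezometer is the total head).
Head difference: h(MW-5) − h(MW-11) = -28.14 − (-34.56) = 6.42 m.

Δh ≈ 6.42 m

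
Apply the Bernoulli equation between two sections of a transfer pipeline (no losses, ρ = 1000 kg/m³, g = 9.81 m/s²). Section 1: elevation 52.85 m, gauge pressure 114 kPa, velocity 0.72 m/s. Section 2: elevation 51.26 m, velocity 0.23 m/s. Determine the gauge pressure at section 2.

P₂ ≈ 130 kPa

Pressure head at 1: ψ₁ = P₁/(ρg) = 114×1000 / (1000 × 9.81) = 11.62 m.
Velocity heads: v₁²/2g = 0.72²/19.62 = 0.026 m; v₂²/2g = 0.23²/19.62 = 0.003 m.
Total head H = z₁ + ψ₁ + v₁²/2g = 52.85 + 11.62 + 0.026 = 64.50 m.
ψ₂ = H − z₂ − v₂²/2g = 64.50 − 51.26 − 0.003 = 13.24 m.
P₂ = ρgψ₂ = 1000 × 9.81 × 13.24 ≈ 130 kPa.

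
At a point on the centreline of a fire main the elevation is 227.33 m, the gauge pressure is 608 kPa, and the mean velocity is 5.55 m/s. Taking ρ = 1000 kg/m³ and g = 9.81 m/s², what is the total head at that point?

h ≈ 290.88 m

Pressure head ψ = P/(ρg) = 608×1000 / (1000 × 9.81) = 61.98 m.
Velocity head = v²/(2g) = 5.55² / (2 × 9.81) = 1.570 m.
h = z + ψ + v²/(2g) = 227.33 + 61.98 + 1.570 = 290.88 m.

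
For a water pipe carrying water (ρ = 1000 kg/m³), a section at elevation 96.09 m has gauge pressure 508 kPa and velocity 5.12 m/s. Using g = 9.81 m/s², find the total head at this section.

h ≈ 149.21 m

Pressure head ψ = P/(ρg) = 508×1000 / (1000 × 9.81) = 51.78 m.
Velocity head = v²/(2g) = 5.12² / (2 × 9.81) = 1.336 m.
h = z + ψ + v²/(2g) = 96.09 + 51.78 + 1.336 = 149.21 m.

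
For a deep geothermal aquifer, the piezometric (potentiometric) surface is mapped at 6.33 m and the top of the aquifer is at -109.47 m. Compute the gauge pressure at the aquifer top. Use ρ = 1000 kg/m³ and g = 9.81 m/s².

P ≈ 1140 kPa

Pressure head at the aquifer top: ψ = h − z = 6.33 − (-109.47) = 115.80 m.
P = ρgψ = 1000 × 9.81 × 115.80 = 1135998 Pa ≈ 1140 kPa.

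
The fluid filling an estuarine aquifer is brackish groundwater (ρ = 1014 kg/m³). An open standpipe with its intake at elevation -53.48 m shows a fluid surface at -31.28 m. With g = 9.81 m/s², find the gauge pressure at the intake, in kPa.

P ≈ 221 kPa

Pressure head ψ = h − z = -31.28 − (-53.48) = 22.20 m.
P = ρgψ = 1014 × 9.81 × 22.20 = 220831 Pa ≈ 221 kPa.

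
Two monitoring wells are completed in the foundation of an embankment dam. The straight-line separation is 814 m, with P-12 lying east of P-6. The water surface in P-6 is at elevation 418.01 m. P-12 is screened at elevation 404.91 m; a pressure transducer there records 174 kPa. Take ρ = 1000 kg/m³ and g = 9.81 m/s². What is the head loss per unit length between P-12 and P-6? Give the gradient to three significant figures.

i ≈ 0.00570 m/m

Total head at P-6: h = 418.01 m (water level in the piezometer is the total head).
Pressure head at P-12: ψ = P/(ρg) = 174×1000 / (1000 × 9.81) = 17.74 m.
Total head at P-12: h = z + ψ = 404.91 + 17.74 = 422.65 m.
Head difference: h(P-6) − h(P-12) = 418.01 − 422.65 = -4.64 m.
Hydraulic gradient: i = |Δh| / L = 4.64 / 814 = 0.00570.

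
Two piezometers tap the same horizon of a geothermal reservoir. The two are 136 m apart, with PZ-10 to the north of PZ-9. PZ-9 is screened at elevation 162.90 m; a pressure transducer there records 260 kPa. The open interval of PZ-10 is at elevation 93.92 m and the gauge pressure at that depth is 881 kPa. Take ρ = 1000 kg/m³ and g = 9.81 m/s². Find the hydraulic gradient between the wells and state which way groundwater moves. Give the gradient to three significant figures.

i ≈ 0.0417; groundwater flows toward the north

Pressure head at PZ-9: ψ = P/(ρg) = 260×1000 / (1000 × 9.81) = 26.50 m.
Total head at PZ-9: h = z + ψ = 162.90 + 26.50 = 189.40 m.
Pressure head at PZ-10: ψ = P/(ρg) = 881×1000 / (1000 × 9.81) = 89.81 m.
Total head at PZ-10: h = z + ψ = 93.92 + 89.81 = 183.73 m.
Head difference: h(PZ-9) − h(PZ-10) = 189.40 − 183.73 = 5.67 m.
Hydraulic gradient: i = |Δh| / L = 5.67 / 136 = 0.0417.
Flow is from higher to lower head: from PZ-9 toward PZ-10, i.e. toward the north.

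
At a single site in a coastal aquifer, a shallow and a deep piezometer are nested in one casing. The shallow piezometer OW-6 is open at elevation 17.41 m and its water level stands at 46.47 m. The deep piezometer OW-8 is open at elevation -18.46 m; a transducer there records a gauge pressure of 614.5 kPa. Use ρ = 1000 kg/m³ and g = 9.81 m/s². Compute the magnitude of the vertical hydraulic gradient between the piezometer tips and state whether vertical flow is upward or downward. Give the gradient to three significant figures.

|i_v| ≈ 0.0638; vertical flow is downward

Total head at OW-6: h = 46.47 m (water level in the standpipe).
Pressure head at OW-8: ψ = P/(ρg) = 614.5×1000 / (1000 × 9.81) = 62.64 m.
Total head at OW-8: h = z + ψ = -18.46 + 62.64 = 44.18 m.
Δh = h(OW-6) − h(OW-8) = 46.47 − 44.18 = 2.29 m.
Vertical separation Δz = 17.41 − (-18.46) = 35.87 m.
|i_v| = |Δh| / Δz = 2.29 / 35.87 = 0.0638.
Head is higher in the shallow piezometer, so vertical flow is downward (recharge condition).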